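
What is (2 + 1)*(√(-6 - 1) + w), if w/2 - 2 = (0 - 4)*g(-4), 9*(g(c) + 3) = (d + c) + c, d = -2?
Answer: 332/3 + 3*I*√7 ≈ 110.67 + 7.9373*I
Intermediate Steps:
g(c) = -29/9 + 2*c/9 (g(c) = -3 + ((-2 + c) + c)/9 = -3 + (-2 + 2*c)/9 = -3 + (-2/9 + 2*c/9) = -29/9 + 2*c/9)
w = 332/9 (w = 4 + 2*((0 - 4)*(-29/9 + (2/9)*(-4))) = 4 + 2*(-4*(-29/9 - 8/9)) = 4 + 2*(-4*(-37/9)) = 4 + 2*(148/9) = 4 + 296/9 = 332/9 ≈ 36.889)
(2 + 1)*(√(-6 - 1) + w) = (2 + 1)*(√(-6 - 1) + 332/9) = 3*(√(-7) + 332/9) = 3*(I*√7 + 332/9) = 3*(332/9 + I*√7) = 332/3 + 3*I*√7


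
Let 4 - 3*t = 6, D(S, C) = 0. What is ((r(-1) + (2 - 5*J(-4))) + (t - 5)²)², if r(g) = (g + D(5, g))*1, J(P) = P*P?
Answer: 178084/81 ≈ 2198.6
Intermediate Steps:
J(P) = P²
t = -⅔ (t = 4/3 - ⅓*6 = 4/3 - 2 = -⅔ ≈ -0.66667)
r(g) = g (r(g) = (g + 0)*1 = g*1 = g)
((r(-1) + (2 - 5*J(-4))) + (t - 5)²)² = ((-1 + (2 - 5*(-4)²)) + (-⅔ - 5)²)² = ((-1 + (2 - 5*16)) + (-17/3)²)² = ((-1 + (2 - 80)) + 289/9)² = ((-1 - 78) + 289/9)² = (-79 + 289/9)² = (-422/9)² = 178084/81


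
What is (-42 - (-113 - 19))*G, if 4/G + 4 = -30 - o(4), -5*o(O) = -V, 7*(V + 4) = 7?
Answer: -1800/167 ≈ -10.778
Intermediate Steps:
V = -3 (V = -4 + (⅐)*7 = -4 + 1 = -3)
o(O) = -⅗ (o(O) = -(-1)*(-3)/5 = -⅕*3 = -⅗)
G = -20/167 (G = 4/(-4 + (-30 - 1*(-⅗))) = 4/(-4 + (-30 + ⅗)) = 4/(-4 - 147/5) = 4/(-167/5) = 4*(-5/167) = -20/167 ≈ -0.11976)
(-42 - (-113 - 19))*G = (-42 - (-113 - 19))*(-20/167) = (-42 - 1*(-132))*(-20/167) = (-42 + 132)*(-20/167) = 90*(-20/167) = -1800/167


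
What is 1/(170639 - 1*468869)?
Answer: -1/298230 ≈ -3.3531e-6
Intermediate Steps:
1/(170639 - 1*468869) = 1/(170639 - 468869) = 1/(-298230) = -1/298230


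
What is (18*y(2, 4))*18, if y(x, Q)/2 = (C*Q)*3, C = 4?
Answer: 31104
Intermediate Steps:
y(x, Q) = 24*Q (y(x, Q) = 2*((4*Q)*3) = 2*(12*Q) = 24*Q)
(18*y(2, 4))*18 = (18*(24*4))*18 = (18*96)*18 = 1728*18 = 31104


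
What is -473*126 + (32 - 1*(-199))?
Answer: -59367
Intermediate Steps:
-473*126 + (32 - 1*(-199)) = -59598 + (32 + 199) = -59598 + 231 = -59367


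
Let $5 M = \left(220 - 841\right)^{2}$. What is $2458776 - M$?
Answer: $\frac{11908239}{5} \approx 2.3816 \cdot 10^{6}$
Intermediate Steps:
$M = \frac{385641}{5}$ ($M = \frac{\left(220 - 841\right)^{2}}{5} = \frac{\left(-621\right)^{2}}{5} = \frac{1}{5} \cdot 385641 = \frac{385641}{5} \approx 77128.0$)
$2458776 - M = 2458776 - \frac{385641}{5} = \frac{11908239}{5}$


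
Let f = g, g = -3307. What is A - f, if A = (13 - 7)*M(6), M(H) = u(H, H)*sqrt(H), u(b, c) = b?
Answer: 3307 + 36*sqrt(6) ≈ 3395.2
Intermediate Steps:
f = -3307
M(H) = H**(3/2) (M(H) = H*sqrt(H) = H**(3/2))
A = 36*sqrt(6) (A = (13 - 7)*6**(3/2) = 6*(6*sqrt(6)) = 36*sqrt(6) ≈ 88.182)
A - f = 36*sqrt(6) - 1*(-3307) = 36*sqrt(6) + 3307 = 3307 + 36*sqrt(6)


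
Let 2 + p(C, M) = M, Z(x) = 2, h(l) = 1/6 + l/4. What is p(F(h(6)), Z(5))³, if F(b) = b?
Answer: 0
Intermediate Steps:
h(l) = ⅙ + l/4 (h(l) = 1*(⅙) + l*(¼) = ⅙ + l/4)
p(C, M) = -2 + M
p(F(h(6)), Z(5))³ = (-2 + 2)³ = 0³ = 0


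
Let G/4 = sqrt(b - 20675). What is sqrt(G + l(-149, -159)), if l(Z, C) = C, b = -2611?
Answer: sqrt(-159 + 4*I*sqrt(23286)) ≈ 15.358 + 19.872*I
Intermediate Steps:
G = 4*I*sqrt(23286) (G = 4*sqrt(-2611 - 20675) = 4*sqrt(-23286) = 4*(I*sqrt(23286)) = 4*I*sqrt(23286) ≈ 610.39*I)
sqrt(G + l(-149, -159)) = sqrt(4*I*sqrt(23286) - 159) = sqrt(-159 + 4*I*sqrt(23286))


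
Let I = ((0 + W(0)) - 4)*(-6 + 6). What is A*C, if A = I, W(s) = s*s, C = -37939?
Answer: 0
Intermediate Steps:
W(s) = s**2
I = 0 (I = ((0 + 0**2) - 4)*(-6 + 6) = ((0 + 0) - 4)*0 = (0 - 4)*0 = -4*0 = 0)
A = 0
A*C = 0*(-37939) = 0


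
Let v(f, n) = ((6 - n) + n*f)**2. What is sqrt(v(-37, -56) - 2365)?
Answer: sqrt(4551591) ≈ 2133.4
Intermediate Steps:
v(f, n) = (6 - n + f*n)**2 (v(f, n) = ((6 - n) + f*n)**2 = (6 - n + f*n)**2)
sqrt(v(-37, -56) - 2365) = sqrt((6 - 1*(-56) - 37*(-56))**2 - 2365) = sqrt((6 + 56 + 2072)**2 - 2365) = sqrt(2134**2 - 2365) = sqrt(4553956 - 2365) = sqrt(4551591)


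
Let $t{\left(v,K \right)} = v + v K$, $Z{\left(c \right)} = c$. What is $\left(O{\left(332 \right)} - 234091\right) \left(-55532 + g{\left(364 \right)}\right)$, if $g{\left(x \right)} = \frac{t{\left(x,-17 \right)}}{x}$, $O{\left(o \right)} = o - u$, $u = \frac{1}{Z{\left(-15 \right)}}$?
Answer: $\frac{64924206144}{5} \approx 1.2985 \cdot 10^{10}$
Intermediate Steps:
$u = - \frac{1}{15}$ ($u = \frac{1}{-15} = - \frac{1}{15} \approx -0.066667$)
$t{\left(v,K \right)} = v + K v$
$O{\left(o \right)} = \frac{1}{15} + o$ ($O{\left(o \right)} = o - - \frac{1}{15} = o + \frac{1}{15} = \frac{1}{15} + o$)
$g{\left(x \right)} = -16$ ($g{\left(x \right)} = \frac{x \left(1 - 17\right)}{x} = \frac{x \left(-16\right)}{x} = \frac{\left(-16\right) x}{x} = -16$)
$\left(O{\left(332 \right)} - 234091\right) \left(-55532 + g{\left(364 \right)}\right) = \left(\left(\frac{1}{15} + 332\right) - 234091\right) \left(-55532 - 16\right) = \left(\frac{4981}{15} - 234091\right) \left(-55548\right) = \left(- \frac{3506384}{15}\right) \left(-55548\right) = \frac{64924206144}{5}$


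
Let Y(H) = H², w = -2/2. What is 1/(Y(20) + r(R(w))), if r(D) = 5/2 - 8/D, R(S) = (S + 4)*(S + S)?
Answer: 6/2423 ≈ 0.0024763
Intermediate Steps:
w = -1 (w = -2*½ = -1)
R(S) = 2*S*(4 + S) (R(S) = (4 + S)*(2*S) = 2*S*(4 + S))
r(D) = 5/2 - 8/D (r(D) = 5*(½) - 8/D = 5/2 - 8/D)
1/(Y(20) + r(R(w))) = 1/(20² + (5/2 - 8*(-1/(2*(4 - 1))))) = 1/(400 + (5/2 - 8/(2*(-1)*3))) = 1/(400 + (5/2 - 8/(-6))) = 1/(400 + (5/2 - 8*(-⅙))) = 1/(400 + (5/2 + 4/3)) = 1/(400 + 23/6) = 1/(2423/6) = 6/2423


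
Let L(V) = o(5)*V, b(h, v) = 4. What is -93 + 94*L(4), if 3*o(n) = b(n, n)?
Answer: 1225/3 ≈ 408.33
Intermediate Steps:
o(n) = 4/3 (o(n) = (⅓)*4 = 4/3)
L(V) = 4*V/3
-93 + 94*L(4) = -93 + 94*((4/3)*4) = -93 + 94*(16/3) = -93 + 1504/3 = 1225/3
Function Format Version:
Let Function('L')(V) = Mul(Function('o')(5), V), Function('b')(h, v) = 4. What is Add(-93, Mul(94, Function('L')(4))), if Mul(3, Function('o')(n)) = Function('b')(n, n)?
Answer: Rational(1225, 3) ≈ 408.33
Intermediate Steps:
Function('o')(n) = Rational(4, 3) (Function('o')(n) = Mul(Rational(1, 3), 4) = Rational(4, 3))
Function('L')(V) = Mul(Rational(4, 3), V)
Add(-93, Mul(94, Function('L')(4))) = Add(-93, Mul(94, Mul(Rational(4, 3), 4))) = Add(-93, Mul(94, Rational(16, 3))) = Add(-93, Rational(1504, 3)) = Rational(1225, 3)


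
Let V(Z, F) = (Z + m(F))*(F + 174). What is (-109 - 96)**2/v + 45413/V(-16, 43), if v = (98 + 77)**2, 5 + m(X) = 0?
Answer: -139856/16275 ≈ -8.5933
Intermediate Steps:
m(X) = -5 (m(X) = -5 + 0 = -5)
V(Z, F) = (-5 + Z)*(174 + F) (V(Z, F) = (Z - 5)*(F + 174) = (-5 + Z)*(174 + F))
v = 30625 (v = 175**2 = 30625)
(-109 - 96)**2/v + 45413/V(-16, 43) = (-109 - 96)**2/30625 + 45413/(-870 - 5*43 + 174*(-16) + 43*(-16)) = (-205)**2*(1/30625) + 45413/(-870 - 215 - 2784 - 688) = 42025*(1/30625) + 45413/(-4557) = 1681/1225 + 45413*(-1/4557) = 1681/1225 - 45413/4557 = -139856/16275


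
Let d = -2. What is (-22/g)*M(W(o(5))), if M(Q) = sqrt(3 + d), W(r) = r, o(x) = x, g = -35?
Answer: 22/35 ≈ 0.62857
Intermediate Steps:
M(Q) = 1 (M(Q) = sqrt(3 - 2) = sqrt(1) = 1)
(-22/g)*M(W(o(5))) = -22/(-35)*1 = -22*(-1/35)*1 = (22/35)*1 = 22/35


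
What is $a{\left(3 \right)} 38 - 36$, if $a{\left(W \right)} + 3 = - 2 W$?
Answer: $-378$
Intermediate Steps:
$a{\left(W \right)} = -3 - 2 W$
$a{\left(3 \right)} 38 - 36 = \left(-3 - 6\right) 38 - 36 = \left(-9\right) 38 - 36 = -342 - 36 = -378$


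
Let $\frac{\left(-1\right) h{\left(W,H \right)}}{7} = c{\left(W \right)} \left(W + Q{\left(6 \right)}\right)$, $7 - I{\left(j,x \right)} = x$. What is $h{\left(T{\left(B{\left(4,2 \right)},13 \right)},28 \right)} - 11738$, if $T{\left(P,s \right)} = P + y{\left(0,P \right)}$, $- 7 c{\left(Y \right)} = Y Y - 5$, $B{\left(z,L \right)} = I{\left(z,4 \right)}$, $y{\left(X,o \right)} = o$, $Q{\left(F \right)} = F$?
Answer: $-11366$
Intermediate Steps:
$I{\left(j,x \right)} = 7 - x$
$B{\left(z,L \right)} = 3$ ($B{\left(z,L \right)} = 7 - 4 = 3$)
$c{\left(Y \right)} = \frac{5}{7} - \frac{Y^{2}}{7}$ ($c{\left(Y \right)} = - \frac{Y Y - 5}{7} = - \frac{Y^{2} - 5}{7} = - \frac{-5 + Y^{2}}{7} = \frac{5}{7} - \frac{Y^{2}}{7}$)
$T{\left(P,s \right)} = 2 P$ ($T{\left(P,s \right)} = P + P = 2 P$)
$h{\left(W,H \right)} = - 7 \left(6 + W\right) \left(\frac{5}{7} - \frac{W^{2}}{7}\right)$ ($h{\left(W,H \right)} = - 7 \left(\frac{5}{7} - \frac{W^{2}}{7}\right) \left(W + 6\right) = - 7 \left(\frac{5}{7} - \frac{W^{2}}{7}\right) \left(6 + W\right) = - 7 \left(6 + W\right) \left(\frac{5}{7} - \frac{W^{2}}{7}\right)$)
$h{\left(T{\left(B{\left(4,2 \right)},13 \right)},28 \right)} - 11738 = \left(-5 + \left(2 \cdot 3\right)^{2}\right) \left(6 + 2 \cdot 3\right) - 11738 = \left(-5 + 6^{2}\right) \left(6 + 6\right) - 11738 = \left(-5 + 36\right) 12 - 11738 = 31 \cdot 12 - 11738 = 372 - 11738 = -11366$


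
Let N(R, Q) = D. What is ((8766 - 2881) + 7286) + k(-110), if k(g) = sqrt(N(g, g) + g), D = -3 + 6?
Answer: 13171 + I*sqrt(107) ≈ 13171.0 + 10.344*I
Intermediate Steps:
D = 3
N(R, Q) = 3
k(g) = sqrt(3 + g)
((8766 - 2881) + 7286) + k(-110) = ((8766 - 2881) + 7286) + sqrt(3 - 110) = (5885 + 7286) + sqrt(-107) = 13171 + I*sqrt(107)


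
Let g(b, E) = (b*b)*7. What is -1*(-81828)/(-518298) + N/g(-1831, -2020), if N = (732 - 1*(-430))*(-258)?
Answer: -49421838042/289604276863 ≈ -0.17065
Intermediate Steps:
g(b, E) = 7*b**2 (g(b, E) = b**2*7 = 7*b**2)
N = -299796 (N = (732 + 430)*(-258) = 1162*(-258) = -299796)
-1*(-81828)/(-518298) + N/g(-1831, -2020) = -1*(-81828)/(-518298) - 299796/(7*(-1831)**2) = 81828*(-1/518298) - 299796/(7*3352561) = -13638/86383 - 299796/23467927 = -13638/86383 - 299796*1/23467927 = -13638/86383 - 42828/3352561 = -49421838042/289604276863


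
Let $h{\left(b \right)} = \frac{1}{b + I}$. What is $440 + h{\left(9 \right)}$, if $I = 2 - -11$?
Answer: $\frac{9681}{22} \approx 440.05$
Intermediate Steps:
$I = 13$ ($I = 2 + 11 = 13$)
$h{\left(b \right)} = \frac{1}{13 + b}$ ($h{\left(b \right)} = \frac{1}{b + 13} = \frac{1}{13 + b}$)
$440 + h{\left(9 \right)} = 440 + \frac{1}{13 + 9} = 440 + \frac{1}{22} = \frac{9681}{22}$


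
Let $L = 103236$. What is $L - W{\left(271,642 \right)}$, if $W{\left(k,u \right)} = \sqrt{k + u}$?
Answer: $103236 - \sqrt{913} \approx 1.0321 \cdot 10^{5}$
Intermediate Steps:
$L - W{\left(271,642 \right)} = 103236 - \sqrt{271 + 642} = 103236 - \sqrt{913}$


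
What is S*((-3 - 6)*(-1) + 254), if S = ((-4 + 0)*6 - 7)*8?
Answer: -65224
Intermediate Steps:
S = -248 (S = (-4*6 - 7)*8 = (-24 - 7)*8 = -31*8 = -248)
S*((-3 - 6)*(-1) + 254) = -248*((-3 - 6)*(-1) + 254) = -248*(-9*(-1) + 254) = -248*(9 + 254) = -248*263 = -65224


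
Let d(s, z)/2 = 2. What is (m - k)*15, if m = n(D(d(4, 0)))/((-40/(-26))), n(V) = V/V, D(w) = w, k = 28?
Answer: -1641/4 ≈ -410.25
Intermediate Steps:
d(s, z) = 4 (d(s, z) = 2*2 = 4)
n(V) = 1
m = 13/20 (m = 1/(-40/(-26)) = 1/(-40*(-1/26)) = 1/(20/13) = 1*(13/20) = 13/20 ≈ 0.65000)
(m - k)*15 = (13/20 - 1*28)*15 = (13/20 - 28)*15 = -547/20*15 = -1641/4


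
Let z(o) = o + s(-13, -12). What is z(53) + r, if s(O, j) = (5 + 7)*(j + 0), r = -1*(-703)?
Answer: 612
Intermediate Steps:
r = 703
s(O, j) = 12*j
z(o) = -144 + o (z(o) = o + 12*(-12) = o - 144 = -144 + o)
z(53) + r = (-144 + 53) + 703 = -91 + 703 = 612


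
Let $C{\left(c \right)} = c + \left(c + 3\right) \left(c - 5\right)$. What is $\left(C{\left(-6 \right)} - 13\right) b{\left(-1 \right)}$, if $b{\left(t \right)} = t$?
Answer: $-14$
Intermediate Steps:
$C{\left(c \right)} = c + \left(-5 + c\right) \left(3 + c\right)$ ($C{\left(c \right)} = c + \left(3 + c\right) \left(-5 + c\right) = c + \left(-5 + c\right) \left(3 + c\right)$)
$\left(C{\left(-6 \right)} - 13\right) b{\left(-1 \right)} = \left(\left(-15 + \left(-6\right)^{2} - -6\right) - 13\right) \left(-1\right) = \left(\left(-15 + 36 + 6\right) - 13\right) \left(-1\right) = \left(27 - 13\right) \left(-1\right) = 14 \left(-1\right) = -14$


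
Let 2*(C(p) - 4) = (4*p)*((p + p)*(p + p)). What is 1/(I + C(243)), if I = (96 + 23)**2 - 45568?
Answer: 1/114759853 ≈ 8.7139e-9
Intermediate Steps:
I = -31407 (I = 119**2 - 45568 = 14161 - 45568 = -31407)
C(p) = 4 + 8*p**3 (C(p) = 4 + ((4*p)*((p + p)*(p + p)))/2 = 4 + ((4*p)*((2*p)*(2*p)))/2 = 4 + ((4*p)*(4*p**2))/2 = 4 + (16*p**3)/2 = 4 + 8*p**3)
1/(I + C(243)) = 1/(-31407 + (4 + 8*243**3)) = 1/(-31407 + (4 + 8*14348907)) = 1/(-31407 + (4 + 114791256)) = 1/(-31407 + 114791260) = 1/114759853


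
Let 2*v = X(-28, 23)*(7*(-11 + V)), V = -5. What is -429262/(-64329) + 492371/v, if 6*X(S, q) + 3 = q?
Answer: -94780815457/36024240 ≈ -2631.0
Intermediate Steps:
X(S, q) = -1/2 + q/6
v = -560/3 (v = ((-1/2 + (1/6)*23)*(7*(-11 - 5)))/2 = ((-1/2 + 23/6)*(7*(-16)))/2 = ((10/3)*(-112))/2 = (1/2)*(-1120/3) = -560/3 ≈ -186.67)
-429262/(-64329) + 492371/v = -429262/(-64329) + 492371/(-560/3) = -429262*(-1/64329) + 492371*(-3/560) = 429262/64329 - 1477113/560 = -94780815457/36024240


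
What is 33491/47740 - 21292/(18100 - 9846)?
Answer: -370022683/197022980 ≈ -1.8781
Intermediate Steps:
33491/47740 - 21292/(18100 - 9846) = 33491*(1/47740) - 21292/8254 = 33491/47740 - 21292*1/8254 = 33491/47740 - 10646/4127 = -370022683/197022980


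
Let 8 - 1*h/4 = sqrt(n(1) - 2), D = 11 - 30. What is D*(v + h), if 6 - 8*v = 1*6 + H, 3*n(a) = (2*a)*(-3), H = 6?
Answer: -2375/4 + 152*I ≈ -593.75 + 152.0*I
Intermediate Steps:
n(a) = -2*a (n(a) = ((2*a)*(-3))/3 = (-6*a)/3 = -2*a)
v = -3/4 (v = 3/4 - (1*6 + 6)/8 = 3/4 - (6 + 6)/8 = 3/4 - 1/8*12 = 3/4 - 3/2 = -3/4 ≈ -0.75000)
D = -19
h = 32 - 8*I (h = 32 - 4*sqrt(-2*1 - 2) = 32 - 4*sqrt(-2 - 2) = 32 - 8*I ≈ 32.0 - 8.0*I)
D*(v + h) = -19*(-3/4 + (32 - 8*I)) = -19*(125/4 - 8*I) = -2375/4 + 152*I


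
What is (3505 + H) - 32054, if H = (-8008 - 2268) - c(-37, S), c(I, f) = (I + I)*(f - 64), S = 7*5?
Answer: -40971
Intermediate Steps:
S = 35
c(I, f) = 2*I*(-64 + f) (c(I, f) = (2*I)*(-64 + f) = 2*I*(-64 + f))
H = -12422 (H = (-8008 - 2268) - 2*(-37)*(-64 + 35) = -10276 - 2*(-37)*(-29) = -10276 - 1*2146 = -10276 - 2146 = -12422)
(3505 + H) - 32054 = (3505 - 12422) - 32054 = -8917 - 32054 = -40971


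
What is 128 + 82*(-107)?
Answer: -8646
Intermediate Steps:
128 + 82*(-107) = 128 - 8774 = -8646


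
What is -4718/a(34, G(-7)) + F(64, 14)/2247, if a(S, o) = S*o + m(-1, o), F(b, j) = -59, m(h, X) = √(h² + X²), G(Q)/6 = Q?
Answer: 15018514367/4578080493 + 4718*√1765/2037419 ≈ 3.3778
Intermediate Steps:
G(Q) = 6*Q
m(h, X) = √(X² + h²)
a(S, o) = √(1 + o²) + S*o (a(S, o) = S*o + √(o² + (-1)²) = S*o + √(o² + 1) = S*o + √(1 + o²) = √(1 + o²) + S*o)
-4718/a(34, G(-7)) + F(64, 14)/2247 = -4718/(√(1 + (6*(-7))²) + 34*(6*(-7))) - 59/2247 = -4718/(√(1 + (-42)²) + 34*(-42)) - 59*1/2247 = -4718/(√(1 + 1764) - 1428) - 59/2247 = -4718/(√1765 - 1428) - 59/2247 = -4718/(-1428 + √1765) - 59/2247 = -59/2247 - 4718/(-1428 + √1765)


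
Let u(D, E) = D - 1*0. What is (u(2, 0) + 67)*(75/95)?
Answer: 1035/19 ≈ 54.474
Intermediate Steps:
u(D, E) = D (u(D, E) = D + 0 = D)
(u(2, 0) + 67)*(75/95) = (2 + 67)*(75/95) = 69*(75*(1/95)) = 69*(15/19) = 1035/19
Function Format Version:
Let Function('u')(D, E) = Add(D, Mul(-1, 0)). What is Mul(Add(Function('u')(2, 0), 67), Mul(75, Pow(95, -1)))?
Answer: Rational(1035, 19) ≈ 54.474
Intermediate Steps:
Function('u')(D, E) = D (Function('u')(D, E) = Add(D, 0) = D)
Mul(Add(Function('u')(2, 0), 67), Mul(75, Pow(95, -1))) = Mul(Add(2, 67), Mul(75, Pow(95, -1))) = Mul(69, Mul(75, Rational(1, 95))) = Mul(69, Rational(15, 19)) = Rational(1035, 19)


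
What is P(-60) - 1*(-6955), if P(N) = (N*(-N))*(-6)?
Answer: 28555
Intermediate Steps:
P(N) = 6*N² (P(N) = -N²*(-6) = 6*N²)
P(-60) - 1*(-6955) = 6*(-60)² - 1*(-6955) = 6*3600 + 6955 = 21600 + 6955 = 28555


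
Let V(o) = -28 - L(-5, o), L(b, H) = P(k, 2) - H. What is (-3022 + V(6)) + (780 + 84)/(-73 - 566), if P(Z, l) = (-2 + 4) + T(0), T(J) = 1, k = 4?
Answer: -216433/71 ≈ -3048.4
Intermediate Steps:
P(Z, l) = 3 (P(Z, l) = (-2 + 4) + 1 = 2 + 1 = 3)
L(b, H) = 3 - H
V(o) = -31 + o (V(o) = -28 - (3 - o) = -28 + (-3 + o) = -31 + o)
(-3022 + V(6)) + (780 + 84)/(-73 - 566) = (-3022 + (-31 + 6)) + (780 + 84)/(-73 - 566) = (-3022 - 25) + 864/(-639) = -3047 + 864*(-1/639) = -3047 - 96/71 = -216433/71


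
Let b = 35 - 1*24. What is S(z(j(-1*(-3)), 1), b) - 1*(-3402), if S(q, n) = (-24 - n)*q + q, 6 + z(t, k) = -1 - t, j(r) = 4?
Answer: 3776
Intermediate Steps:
z(t, k) = -7 - t (z(t, k) = -6 + (-1 - t) = -7 - t)
b = 11 (b = 35 - 24 = 11)
S(q, n) = q + q*(-24 - n) (S(q, n) = q*(-24 - n) + q = q + q*(-24 - n))
S(z(j(-1*(-3)), 1), b) - 1*(-3402) = -(-7 - 1*4)*(23 + 11) - 1*(-3402) = -1*(-7 - 4)*34 + 3402 = -1*(-11)*34 + 3402 = 374 + 3402 = 3776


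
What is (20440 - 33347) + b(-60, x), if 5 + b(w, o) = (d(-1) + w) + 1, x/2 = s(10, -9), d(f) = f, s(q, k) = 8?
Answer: -12972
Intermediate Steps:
x = 16 (x = 2*8 = 16)
b(w, o) = -5 + w (b(w, o) = -5 + ((-1 + w) + 1) = -5 + w)
(20440 - 33347) + b(-60, x) = (20440 - 33347) + (-5 - 60) = -12907 - 65 = -12972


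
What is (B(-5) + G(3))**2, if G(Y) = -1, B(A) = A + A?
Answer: 121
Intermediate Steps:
B(A) = 2*A
(B(-5) + G(3))**2 = (2*(-5) - 1)**2 = (-10 - 1)**2 = (-11)**2 = 121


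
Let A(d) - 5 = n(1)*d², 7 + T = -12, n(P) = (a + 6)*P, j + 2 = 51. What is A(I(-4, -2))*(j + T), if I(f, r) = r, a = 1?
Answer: 990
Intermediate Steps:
j = 49 (j = -2 + 51 = 49)
n(P) = 7*P (n(P) = (1 + 6)*P = 7*P)
T = -19 (T = -7 - 12 = -19)
A(d) = 5 + 7*d² (A(d) = 5 + (7*1)*d² = 5 + 7*d²)
A(I(-4, -2))*(j + T) = (5 + 7*(-2)²)*(49 - 19) = (5 + 7*4)*30 = (5 + 28)*30 = 33*30 = 990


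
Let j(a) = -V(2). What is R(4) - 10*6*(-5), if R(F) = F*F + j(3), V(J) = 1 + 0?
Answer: 315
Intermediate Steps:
V(J) = 1
j(a) = -1 (j(a) = -1*1 = -1)
R(F) = -1 + F**2 (R(F) = F*F - 1 = F**2 - 1 = -1 + F**2)
R(4) - 10*6*(-5) = (-1 + 4**2) - 10*6*(-5) = (-1 + 16) - 60*(-5) = 15 + 300 = 315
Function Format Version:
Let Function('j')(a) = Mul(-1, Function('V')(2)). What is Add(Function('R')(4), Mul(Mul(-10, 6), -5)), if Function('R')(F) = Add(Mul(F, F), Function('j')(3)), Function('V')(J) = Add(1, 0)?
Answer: 315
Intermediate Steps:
Function('V')(J) = 1
Function('j')(a) = -1 (Function('j')(a) = Mul(-1, 1) = -1)
Function('R')(F) = Add(-1, Pow(F, 2)) (Function('R')(F) = Add(Mul(F, F), -1) = Add(Pow(F, 2), -1) = Add(-1, Pow(F, 2)))
Add(Function('R')(4), Mul(Mul(-10, 6), -5)) = Add(Add(-1, Pow(4, 2)), Mul(Mul(-10, 6), -5)) = Add(Add(-1, 16), Mul(-60, -5)) = Add(15, 300) = 315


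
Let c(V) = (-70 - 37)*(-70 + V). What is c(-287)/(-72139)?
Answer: -38199/72139 ≈ -0.52952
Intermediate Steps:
c(V) = 7490 - 107*V (c(V) = -107*(-70 + V) = 7490 - 107*V)
c(-287)/(-72139) = (7490 - 107*(-287))/(-72139) = (7490 + 30709)*(-1/72139) = 38199*(-1/72139) = -38199/72139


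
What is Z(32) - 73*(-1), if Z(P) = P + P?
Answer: 137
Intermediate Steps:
Z(P) = 2*P
Z(32) - 73*(-1) = 2*32 - 73*(-1) = 64 - 1*(-73) = 64 + 73 = 137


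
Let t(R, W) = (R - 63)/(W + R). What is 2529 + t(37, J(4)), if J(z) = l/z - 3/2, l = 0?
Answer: 179507/71 ≈ 2528.3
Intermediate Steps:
J(z) = -3/2 (J(z) = 0/z - 3/2 = 0 - 3*1/2 = 0 - 3/2 = -3/2)
t(R, W) = (-63 + R)/(R + W)
2529 + t(37, J(4)) = 2529 + (-63 + 37)/(37 - 3/2) = 2529 - 26/(71/2) = 2529 + (2/71)*(-26) = 2529 - 52/71 = 179507/71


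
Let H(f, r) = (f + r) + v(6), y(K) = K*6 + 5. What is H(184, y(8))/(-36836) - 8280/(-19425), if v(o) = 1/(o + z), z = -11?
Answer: 5006704/11925655 ≈ 0.41983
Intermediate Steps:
v(o) = 1/(-11 + o) (v(o) = 1/(o - 11) = 1/(-11 + o))
y(K) = 5 + 6*K (y(K) = 6*K + 5 = 5 + 6*K)
H(f, r) = -1/5 + f + r (H(f, r) = (f + r) + 1/(-11 + 6) = (f + r) + 1/(-5) = (f + r) - 1/5 = -1/5 + f + r)
H(184, y(8))/(-36836) - 8280/(-19425) = (-1/5 + 184 + (5 + 6*8))/(-36836) - 8280/(-19425) = (-1/5 + 184 + (5 + 48))*(-1/36836) - 8280*(-1/19425) = (-1/5 + 184 + 53)*(-1/36836) + 552/1295 = (1184/5)*(-1/36836) + 552/1295 = -296/46045 + 552/1295 = 5006704/11925655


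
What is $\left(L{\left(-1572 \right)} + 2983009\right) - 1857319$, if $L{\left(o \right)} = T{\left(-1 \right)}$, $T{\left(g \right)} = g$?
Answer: $1125689$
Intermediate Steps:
$L{\left(o \right)} = -1$
$\left(L{\left(-1572 \right)} + 2983009\right) - 1857319 = \left(-1 + 2983009\right) - 1857319 = 2983008 - 1857319 = 1125689$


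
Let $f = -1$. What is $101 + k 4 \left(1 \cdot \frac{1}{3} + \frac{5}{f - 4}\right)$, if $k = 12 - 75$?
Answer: $269$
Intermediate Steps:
$k = -63$ ($k = 12 - 75 = -63$)
$101 + k 4 \left(1 \cdot \frac{1}{3} + \frac{5}{f - 4}\right) = 101 - 63 \cdot 4 \left(1 \cdot \frac{1}{3} + \frac{5}{-1 - 4}\right) = 101 - 63 \cdot 4 \left(1 \cdot \frac{1}{3} + \frac{5}{-5}\right) = 101 - 63 \cdot 4 \left(\frac{1}{3} + 5 \left(- \frac{1}{5}\right)\right) = 101 - 63 \cdot 4 \left(\frac{1}{3} - 1\right) = 101 - 63 \cdot 4 \left(- \frac{2}{3}\right) = 101 - -168 = 101 + 168 = 269$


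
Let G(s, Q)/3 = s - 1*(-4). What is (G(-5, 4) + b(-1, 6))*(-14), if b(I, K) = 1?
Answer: 28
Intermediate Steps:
G(s, Q) = 12 + 3*s (G(s, Q) = 3*(s - 1*(-4)) = 3*(s + 4) = 3*(4 + s) = 12 + 3*s)
(G(-5, 4) + b(-1, 6))*(-14) = ((12 + 3*(-5)) + 1)*(-14) = ((12 - 15) + 1)*(-14) = (-3 + 1)*(-14) = -2*(-14) = 28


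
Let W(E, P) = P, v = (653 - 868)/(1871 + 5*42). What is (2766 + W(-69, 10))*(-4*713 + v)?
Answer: -16476190152/2081 ≈ -7.9174e+6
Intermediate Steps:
v = -215/2081 (v = -215/(1871 + 210) = -215/2081 ≈ -0.10332)
(2766 + W(-69, 10))*(-4*713 + v) = (2766 + 10)*(-4*713 - 215/2081) = 2776*(-2852 - 215/2081) = 2776*(-5935227/2081) = -16476190152/2081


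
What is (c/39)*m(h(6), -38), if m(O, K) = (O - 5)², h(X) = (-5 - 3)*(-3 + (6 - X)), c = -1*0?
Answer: 0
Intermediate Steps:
c = 0
h(X) = -24 + 8*X (h(X) = -8*(3 - X) = -24 + 8*X)
m(O, K) = (-5 + O)²
(c/39)*m(h(6), -38) = (0/39)*(-5 + (-24 + 8*6))² = (0*(1/39))*(-5 + (-24 + 48))² = 0*(-5 + 24)² = 0*19² = 0*361 = 0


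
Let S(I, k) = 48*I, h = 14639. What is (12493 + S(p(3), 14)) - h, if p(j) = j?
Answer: -2002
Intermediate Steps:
(12493 + S(p(3), 14)) - h = (12493 + 48*3) - 1*14639 = (12493 + 144) - 14639 = 12637 - 14639 = -2002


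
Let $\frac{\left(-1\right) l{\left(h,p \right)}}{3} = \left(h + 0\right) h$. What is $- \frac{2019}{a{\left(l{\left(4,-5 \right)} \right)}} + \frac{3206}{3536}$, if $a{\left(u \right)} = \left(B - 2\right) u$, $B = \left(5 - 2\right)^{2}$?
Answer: $\frac{171175}{24752} \approx 6.9156$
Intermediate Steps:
$l{\left(h,p \right)} = - 3 h^{2}$ ($l{\left(h,p \right)} = - 3 \left(h + 0\right) h = - 3 h h = - 3 h^{2}$)
$B = 9$ ($B = 3^{2} = 9$)
$a{\left(u \right)} = 7 u$ ($a{\left(u \right)} = \left(9 - 2\right) u = 7 u$)
$- \frac{2019}{a{\left(l{\left(4,-5 \right)} \right)}} + \frac{3206}{3536} = - \frac{2019}{7 \left(- 3 \cdot 4^{2}\right)} + \frac{3206}{3536} = - \frac{2019}{7 \left(\left(-3\right) 16\right)} + 3206 \cdot \frac{1}{3536} = - \frac{2019}{7 \left(-48\right)} + \frac{1603}{1768} = - \frac{2019}{-336} + \frac{1603}{1768} = \left(-2019\right) \left(- \frac{1}{336}\right) + \frac{1603}{1768} = \frac{673}{112} + \frac{1603}{1768} = \frac{171175}{24752}$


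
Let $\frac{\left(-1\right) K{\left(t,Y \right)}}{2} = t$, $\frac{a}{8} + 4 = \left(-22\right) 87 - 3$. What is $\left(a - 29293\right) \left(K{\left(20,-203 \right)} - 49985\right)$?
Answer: $2234166525$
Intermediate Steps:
$a = -15368$ ($a = -32 + 8 \left(\left(-22\right) 87 - 3\right) = -32 + 8 \left(-1914 - 3\right) = -32 + 8 \left(-1917\right) = -32 - 15336 = -15368$)
$K{\left(t,Y \right)} = - 2 t$
$\left(a - 29293\right) \left(K{\left(20,-203 \right)} - 49985\right) = \left(-15368 - 29293\right) \left(\left(-2\right) 20 - 49985\right) = - 44661 \left(-40 - 49985\right) = \left(-44661\right) \left(-50025\right) = 2234166525$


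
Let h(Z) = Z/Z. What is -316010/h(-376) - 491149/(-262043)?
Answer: -82807717281/262043 ≈ -3.1601e+5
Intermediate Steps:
h(Z) = 1
-316010/h(-376) - 491149/(-262043) = -316010/1 - 491149/(-262043) = -316010*1 - 491149*(-1/262043) = -316010 + 491149/262043 = -82807717281/262043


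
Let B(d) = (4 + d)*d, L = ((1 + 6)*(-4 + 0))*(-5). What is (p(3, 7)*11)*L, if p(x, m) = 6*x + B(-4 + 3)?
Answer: 23100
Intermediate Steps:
L = 140 (L = (7*(-4))*(-5) = -28*(-5) = 140)
B(d) = d*(4 + d)
p(x, m) = -3 + 6*x (p(x, m) = 6*x + (-4 + 3)*(4 + (-4 + 3)) = 6*x - (4 - 1) = 6*x - 1*3 = 6*x - 3 = -3 + 6*x)
(p(3, 7)*11)*L = ((-3 + 6*3)*11)*140 = ((-3 + 18)*11)*140 = (15*11)*140 = 165*140 = 23100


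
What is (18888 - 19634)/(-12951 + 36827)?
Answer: -373/11938 ≈ -0.031245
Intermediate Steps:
(18888 - 19634)/(-12951 + 36827) = -746/23876 = -746*1/23876 = -373/11938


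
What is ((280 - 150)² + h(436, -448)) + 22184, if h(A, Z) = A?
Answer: 39520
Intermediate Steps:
((280 - 150)² + h(436, -448)) + 22184 = ((280 - 150)² + 436) + 22184 = (130² + 436) + 22184 = (16900 + 436) + 22184 = 17336 + 22184 = 39520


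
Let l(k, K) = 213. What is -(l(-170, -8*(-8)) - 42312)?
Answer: 42099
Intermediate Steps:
-(l(-170, -8*(-8)) - 42312) = -(213 - 42312) = -1*(-42099) = 42099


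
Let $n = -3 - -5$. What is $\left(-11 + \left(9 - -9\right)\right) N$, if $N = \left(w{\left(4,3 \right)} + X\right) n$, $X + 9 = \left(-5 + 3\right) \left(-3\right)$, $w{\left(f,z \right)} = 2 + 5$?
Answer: $56$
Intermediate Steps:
$w{\left(f,z \right)} = 7$
$X = -3$ ($X = -9 + \left(-5 + 3\right) \left(-3\right) = -9 - -6 = -9 + 6 = -3$)
$n = 2$ ($n = -3 + 5 = 2$)
$N = 8$ ($N = \left(7 - 3\right) 2 = 4 \cdot 2 = 8$)
$\left(-11 + \left(9 - -9\right)\right) N = \left(-11 + \left(9 - -9\right)\right) 8 = \left(-11 + \left(9 + 9\right)\right) 8 = \left(-11 + 18\right) 8 = 7 \cdot 8 = 56$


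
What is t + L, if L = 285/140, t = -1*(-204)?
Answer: 5769/28 ≈ 206.04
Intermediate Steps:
t = 204
L = 57/28 (L = 285*(1/140) = 57/28 ≈ 2.0357)
t + L = 204 + 57/28 = 5769/28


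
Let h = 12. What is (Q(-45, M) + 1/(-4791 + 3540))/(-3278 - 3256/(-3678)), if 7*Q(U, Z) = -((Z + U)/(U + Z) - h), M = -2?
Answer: -4215601/8795843133 ≈ -0.00047927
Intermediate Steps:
Q(U, Z) = 11/7 (Q(U, Z) = (-((Z + U)/(U + Z) - 1*12))/7 = (-((U + Z)/(U + Z) - 12))/7 = (-(1 - 12))/7 = (-1*(-11))/7 = (⅐)*11 = 11/7)
(Q(-45, M) + 1/(-4791 + 3540))/(-3278 - 3256/(-3678)) = (11/7 + 1/(-4791 + 3540))/(-3278 - 3256/(-3678)) = (11/7 + 1/(-1251))/(-3278 - 3256*(-1/3678)) = (11/7 - 1/1251)/(-3278 + 1628/1839) = 13754/(8757*(-6026614/1839)) = (13754/8757)*(-1839/6026614) = -4215601/8795843133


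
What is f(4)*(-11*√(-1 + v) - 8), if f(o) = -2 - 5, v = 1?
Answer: 56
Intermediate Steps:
f(o) = -7
f(4)*(-11*√(-1 + v) - 8) = -7*(-11*√(-1 + 1) - 8) = -7*(-11*√0 - 8) = -7*(-11*0 - 8) = -7*(0 - 8) = -7*(-8) = 56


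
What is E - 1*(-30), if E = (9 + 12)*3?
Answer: 93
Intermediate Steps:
E = 63 (E = 21*3 = 63)
E - 1*(-30) = 63 - 1*(-30) = 63 + 30 = 93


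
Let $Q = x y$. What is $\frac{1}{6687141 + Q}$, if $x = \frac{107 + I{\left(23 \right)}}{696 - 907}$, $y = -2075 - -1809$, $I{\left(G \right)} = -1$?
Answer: $\frac{211}{1411014947} \approx 1.4954 \cdot 10^{-7}$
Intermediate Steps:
$y = -266$ ($y = -2075 + 1809 = -266$)
$x = - \frac{106}{211}$ ($x = \frac{107 - 1}{696 - 907} = \frac{106}{-211} = 106 \left(- \frac{1}{211}\right) = - \frac{106}{211} \approx -0.50237$)
$Q = \frac{28196}{211}$ ($Q = \left(- \frac{106}{211}\right) \left(-266\right) = \frac{28196}{211} \approx 133.63$)
$\frac{1}{6687141 + Q} = \frac{1}{6687141 + \frac{28196}{211}} = \frac{1}{\frac{1411014947}{211}} = \frac{211}{1411014947}$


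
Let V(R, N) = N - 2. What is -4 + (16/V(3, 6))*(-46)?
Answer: -188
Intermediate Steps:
V(R, N) = -2 + N
-4 + (16/V(3, 6))*(-46) = -4 + (16/(-2 + 6))*(-46) = -4 + (16/4)*(-46) = -4 + (16*(¼))*(-46) = -4 + 4*(-46) = -4 - 184 = -188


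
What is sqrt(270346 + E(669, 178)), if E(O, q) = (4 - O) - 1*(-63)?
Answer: 4*sqrt(16859) ≈ 519.37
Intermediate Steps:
E(O, q) = 67 - O (E(O, q) = (4 - O) + 63 = 67 - O)
sqrt(270346 + E(669, 178)) = sqrt(270346 + (67 - 1*669)) = sqrt(270346 + (67 - 669)) = sqrt(270346 - 602) = sqrt(269744) = 4*sqrt(16859)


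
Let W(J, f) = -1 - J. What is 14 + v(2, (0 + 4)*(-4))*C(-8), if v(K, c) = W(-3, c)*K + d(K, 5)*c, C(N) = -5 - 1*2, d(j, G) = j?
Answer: 210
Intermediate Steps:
C(N) = -7 (C(N) = -5 - 2 = -7)
v(K, c) = 2*K + K*c (v(K, c) = (-1 - 1*(-3))*K + K*c = (-1 + 3)*K + K*c = 2*K + K*c)
14 + v(2, (0 + 4)*(-4))*C(-8) = 14 + (2*(2 + (0 + 4)*(-4)))*(-7) = 14 + (2*(2 + 4*(-4)))*(-7) = 14 + (2*(2 - 16))*(-7) = 14 + (2*(-14))*(-7) = 14 - 28*(-7) = 14 + 196 = 210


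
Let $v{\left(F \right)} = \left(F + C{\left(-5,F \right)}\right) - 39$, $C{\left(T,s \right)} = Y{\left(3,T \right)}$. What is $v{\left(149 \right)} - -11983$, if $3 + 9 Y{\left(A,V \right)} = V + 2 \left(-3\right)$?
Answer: $\frac{108823}{9} \approx 12091.0$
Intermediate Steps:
$Y{\left(A,V \right)} = -1 + \frac{V}{9}$ ($Y{\left(A,V \right)} = - \frac{1}{3} + \frac{V + 2 \left(-3\right)}{9} = - \frac{1}{3} + \frac{V - 6}{9} = - \frac{1}{3} + \frac{-6 + V}{9} = - \frac{1}{3} + \left(- \frac{2}{3} + \frac{V}{9}\right) = -1 + \frac{V}{9}$)
$C{\left(T,s \right)} = -1 + \frac{T}{9}$
$v{\left(F \right)} = - \frac{365}{9} + F$ ($v{\left(F \right)} = \left(F + \left(-1 + \frac{1}{9} \left(-5\right)\right)\right) - 39 = \left(F - \frac{14}{9}\right) - 39 = \left(- \frac{14}{9} + F\right) - 39 = - \frac{365}{9} + F$)
$v{\left(149 \right)} - -11983 = \left(- \frac{365}{9} + 149\right) - -11983 = \frac{976}{9} + 11983 = \frac{108823}{9}$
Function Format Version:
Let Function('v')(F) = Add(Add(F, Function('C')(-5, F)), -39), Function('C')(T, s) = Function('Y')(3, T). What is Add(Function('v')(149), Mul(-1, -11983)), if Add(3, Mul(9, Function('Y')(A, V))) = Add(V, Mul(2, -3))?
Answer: Rational(108823, 9) ≈ 12091.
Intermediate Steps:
Function('Y')(A, V) = Add(-1, Mul(Rational(1, 9), V)) (Function('Y')(A, V) = Add(Rational(-1, 3), Mul(Rational(1, 9), Add(V, Mul(2, -3)))) = Add(Rational(-1, 3), Mul(Rational(1, 9), Add(V, -6))) = Add(Rational(-1, 3), Mul(Rational(1, 9), Add(-6, V))) = Add(Rational(-1, 3), Add(Rational(-2, 3), Mul(Rational(1, 9), V))) = Add(-1, Mul(Rational(1, 9), V)))
Function('C')(T, s) = Add(-1, Mul(Rational(1, 9), T))
Function('v')(F) = Add(Rational(-365, 9), F) (Function('v')(F) = Add(Add(F, Add(-1, Mul(Rational(1, 9), -5))), -39) = Add(Add(F, Add(-1, Rational(-5, 9))), -39) = Add(Add(F, Rational(-14, 9)), -39) = Add(Add(Rational(-14, 9), F), -39) = Add(Rational(-365, 9), F))
Add(Function('v')(149), Mul(-1, -11983)) = Add(Add(Rational(-365, 9), 149), Mul(-1, -11983)) = Add(Rational(976, 9), 11983) = Rational(108823, 9)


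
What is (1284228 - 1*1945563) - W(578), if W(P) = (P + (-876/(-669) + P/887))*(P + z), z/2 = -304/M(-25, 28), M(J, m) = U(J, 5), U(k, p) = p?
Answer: -915847532707/989005 ≈ -9.2603e+5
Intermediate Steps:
M(J, m) = 5
z = -608/5 (z = 2*(-304/5) = -608/5 ≈ -121.60)
W(P) = (-608/5 + P)*(292/223 + 888*P/887) (W(P) = (P + (-876/(-669) + P/887))*(P - 608/5) = (P + (-876*(-1/669) + P*(1/887)))*(-608/5 + P) = (P + (292/223 + P/887))*(-608/5 + P) = (292/223 + 888*P/887)*(-608/5 + P) = (-608/5 + P)*(292/223 + 888*P/887))
(1284228 - 1*1945563) - W(578) = (1284228 - 1*1945563) - (-177536/1115 - 119103572/989005*578 + (888/887)*578**2) = (1284228 - 1945563) - (-177536/1115 - 68841864616/989005 + (888/887)*334084) = -661335 - (-177536/1115 - 68841864616/989005 + 296666592/887) = -661335 - 1*261783911032/989005 = -661335 - 261783911032/989005 = -915847532707/989005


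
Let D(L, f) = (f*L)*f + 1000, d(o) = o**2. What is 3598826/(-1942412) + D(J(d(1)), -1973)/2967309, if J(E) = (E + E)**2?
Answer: 9784123861079/2881868304654 ≈ 3.3951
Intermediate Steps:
J(E) = 4*E**2 (J(E) = (2*E)**2 = 4*E**2)
D(L, f) = 1000 + L*f**2 (D(L, f) = (L*f)*f + 1000 = L*f**2 + 1000 = 1000 + L*f**2)
3598826/(-1942412) + D(J(d(1)), -1973)/2967309 = 3598826/(-1942412) + (1000 + (4*(1**2)**2)*(-1973)**2)/2967309 = 3598826*(-1/1942412) + (1000 + (4*1**2)*3892729)*(1/2967309) = -1799413/971206 + (1000 + (4*1)*3892729)*(1/2967309) = -1799413/971206 + (1000 + 4*3892729)*(1/2967309) = -1799413/971206 + (1000 + 15570916)*(1/2967309) = -1799413/971206 + 15571916*(1/2967309) = -1799413/971206 + 15571916/2967309 = 9784123861079/2881868304654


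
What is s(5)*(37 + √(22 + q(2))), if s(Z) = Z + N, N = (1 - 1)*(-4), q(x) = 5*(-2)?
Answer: 185 + 10*√3 ≈ 202.32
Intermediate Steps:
q(x) = -10
N = 0 (N = 0*(-4) = 0)
s(Z) = Z (s(Z) = Z + 0 = Z)
s(5)*(37 + √(22 + q(2))) = 5*(37 + √(22 - 10)) = 5*(37 + √12) = 5*(37 + 2*√3) = 185 + 10*√3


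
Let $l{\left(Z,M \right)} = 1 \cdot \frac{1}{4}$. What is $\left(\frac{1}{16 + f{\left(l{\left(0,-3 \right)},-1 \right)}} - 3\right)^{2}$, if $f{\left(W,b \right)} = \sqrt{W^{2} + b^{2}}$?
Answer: $\frac{143544633}{16638241} + \frac{95848 \sqrt{17}}{16638241} \approx 8.6511$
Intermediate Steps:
$l{\left(Z,M \right)} = \frac{1}{4}$ ($l{\left(Z,M \right)} = 1 \cdot \frac{1}{4} = \frac{1}{4}$)
$\left(\frac{1}{16 + f{\left(l{\left(0,-3 \right)},-1 \right)}} - 3\right)^{2} = \left(\frac{1}{16 + \sqrt{\left(\frac{1}{4}\right)^{2} + \left(-1\right)^{2}}} - 3\right)^{2} = \left(\frac{1}{16 + \sqrt{\frac{1}{16} + 1}} - 3\right)^{2} = \left(\frac{1}{16 + \sqrt{\frac{17}{16}}} - 3\right)^{2} = \left(\frac{1}{16 + \frac{\sqrt{17}}{4}} - 3\right)^{2} = \left(-3 + \frac{1}{16 + \frac{\sqrt{17}}{4}}\right)^{2}$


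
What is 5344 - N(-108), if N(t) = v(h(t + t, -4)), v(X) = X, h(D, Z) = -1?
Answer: 5345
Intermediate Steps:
N(t) = -1
5344 - N(-108) = 5344 - 1*(-1) = 5344 + 1 = 5345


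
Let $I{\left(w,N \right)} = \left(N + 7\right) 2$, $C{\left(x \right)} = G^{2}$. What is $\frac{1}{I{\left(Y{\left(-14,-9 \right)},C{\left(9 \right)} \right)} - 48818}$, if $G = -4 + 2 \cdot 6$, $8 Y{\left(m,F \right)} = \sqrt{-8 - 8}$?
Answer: $- \frac{1}{48676} \approx -2.0544 \cdot 10^{-5}$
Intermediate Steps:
$Y{\left(m,F \right)} = \frac{i}{2}$ ($Y{\left(m,F \right)} = \frac{\sqrt{-8 - 8}}{8} = \frac{\sqrt{-16}}{8} = \frac{4 i}{8} = \frac{i}{2}$)
$G = 8$ ($G = -4 + 12 = 8$)
$C{\left(x \right)} = 64$ ($C{\left(x \right)} = 8^{2} = 64$)
$I{\left(w,N \right)} = 14 + 2 N$ ($I{\left(w,N \right)} = \left(7 + N\right) 2 = 14 + 2 N$)
$\frac{1}{I{\left(Y{\left(-14,-9 \right)},C{\left(9 \right)} \right)} - 48818} = \frac{1}{\left(14 + 2 \cdot 64\right) - 48818} = \frac{1}{\left(14 + 128\right) - 48818} = \frac{1}{142 - 48818} = \frac{1}{-48676} = - \frac{1}{48676}$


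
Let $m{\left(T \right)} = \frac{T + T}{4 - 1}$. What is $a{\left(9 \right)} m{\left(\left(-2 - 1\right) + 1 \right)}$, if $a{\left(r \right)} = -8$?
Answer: $\frac{32}{3} \approx 10.667$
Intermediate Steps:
$m{\left(T \right)} = \frac{2 T}{3}$
$a{\left(9 \right)} m{\left(\left(-2 - 1\right) + 1 \right)} = - 8 \frac{2 \left(\left(-2 - 1\right) + 1\right)}{3} = - 8 \frac{2 \left(-3 + 1\right)}{3} = - 8 \cdot \frac{2}{3} \left(-2\right) = \left(-8\right) \left(- \frac{4}{3}\right) = \frac{32}{3}$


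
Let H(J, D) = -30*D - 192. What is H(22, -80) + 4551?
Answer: 6759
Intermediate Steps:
H(J, D) = -192 - 30*D
H(22, -80) + 4551 = (-192 - 30*(-80)) + 4551 = (-192 + 2400) + 4551 = 2208 + 4551 = 6759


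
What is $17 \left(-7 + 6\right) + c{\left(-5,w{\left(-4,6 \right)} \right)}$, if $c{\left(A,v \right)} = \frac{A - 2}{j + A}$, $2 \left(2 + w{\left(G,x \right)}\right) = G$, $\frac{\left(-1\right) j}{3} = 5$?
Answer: $- \frac{333}{20} \approx -16.65$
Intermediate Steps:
$j = -15$ ($j = \left(-3\right) 5 = -15$)
$w{\left(G,x \right)} = -2 + \frac{G}{2}$
$c{\left(A,v \right)} = \frac{-2 + A}{-15 + A}$ ($c{\left(A,v \right)} = \frac{A - 2}{-15 + A} = \frac{-2 + A}{-15 + A}$)
$17 \left(-7 + 6\right) + c{\left(-5,w{\left(-4,6 \right)} \right)} = 17 \left(-7 + 6\right) + \frac{-2 - 5}{-15 - 5} = 17 \left(-1\right) + \frac{1}{-20} \left(-7\right) = -17 - - \frac{7}{20} = -17 + \frac{7}{20} = - \frac{333}{20}$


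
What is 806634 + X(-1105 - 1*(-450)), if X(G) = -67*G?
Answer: 850519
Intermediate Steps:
806634 + X(-1105 - 1*(-450)) = 806634 - 67*(-1105 - 1*(-450)) = 806634 - 67*(-1105 + 450) = 806634 - 67*(-655) = 806634 + 43885 = 850519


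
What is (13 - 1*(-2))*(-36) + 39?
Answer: -501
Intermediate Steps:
(13 - 1*(-2))*(-36) + 39 = (13 + 2)*(-36) + 39 = 15*(-36) + 39 = -540 + 39 = -501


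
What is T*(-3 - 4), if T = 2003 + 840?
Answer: -19901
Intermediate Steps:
T = 2843
T*(-3 - 4) = 2843*(-3 - 4) = 2843*(-7) = -19901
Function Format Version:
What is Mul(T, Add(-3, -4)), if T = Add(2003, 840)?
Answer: -19901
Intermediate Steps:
T = 2843
Mul(T, Add(-3, -4)) = Mul(2843, Add(-3, -4)) = Mul(2843, -7) = -19901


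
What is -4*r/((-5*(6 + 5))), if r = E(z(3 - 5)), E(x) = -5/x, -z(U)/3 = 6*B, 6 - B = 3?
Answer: 2/297 ≈ 0.0067340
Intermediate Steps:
B = 3 (B = 6 - 1*3 = 6 - 3 = 3)
z(U) = -54 (z(U) = -18*3 = -3*18 = -54)
r = 5/54 (r = -5/(-54) = -5*(-1/54) = 5/54 ≈ 0.092593)
-4*r/((-5*(6 + 5))) = -10/(27*((-5*(6 + 5)))) = -10/(27*((-5*11))) = -10/(27*(-55)) = -10*(-1)/(27*55) = -4*(-1/594) = 2/297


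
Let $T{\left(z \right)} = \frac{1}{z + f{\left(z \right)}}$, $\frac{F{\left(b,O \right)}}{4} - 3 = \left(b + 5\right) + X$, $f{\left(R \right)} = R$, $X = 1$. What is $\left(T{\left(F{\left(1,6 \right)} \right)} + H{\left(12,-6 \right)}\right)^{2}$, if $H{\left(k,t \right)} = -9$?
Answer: $\frac{516961}{6400} \approx 80.775$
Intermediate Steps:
$F{\left(b,O \right)} = 36 + 4 b$ ($F{\left(b,O \right)} = 12 + 4 \left(\left(b + 5\right) + 1\right) = 12 + 4 \left(\left(5 + b\right) + 1\right) = 12 + 4 \left(6 + b\right) = 12 + \left(24 + 4 b\right) = 36 + 4 b$)
$T{\left(z \right)} = \frac{1}{2 z}$ ($T{\left(z \right)} = \frac{1}{z + z} = \frac{1}{2 z}$)
$\left(T{\left(F{\left(1,6 \right)} \right)} + H{\left(12,-6 \right)}\right)^{2} = \left(\frac{1}{2 \left(36 + 4 \cdot 1\right)} - 9\right)^{2} = \left(\frac{1}{2 \left(36 + 4\right)} - 9\right)^{2} = \left(\frac{1}{2 \cdot 40} - 9\right)^{2} = \left(\frac{1}{2} \cdot \frac{1}{40} - 9\right)^{2} = \left(\frac{1}{80} - 9\right)^{2} = \left(- \frac{719}{80}\right)^{2} = \frac{516961}{6400}$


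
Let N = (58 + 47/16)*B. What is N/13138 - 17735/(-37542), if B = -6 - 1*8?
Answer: 803897645/1972907184 ≈ 0.40747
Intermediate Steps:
B = -14 (B = -6 - 8 = -14)
N = -6825/8 (N = (58 + 47/16)*(-14) = (975/16)*(-14) = -6825/8 ≈ -853.13)
N/13138 - 17735/(-37542) = -6825/8/13138 - 17735/(-37542) = -6825/8*1/13138 - 17735*(-1/37542) = -6825/105104 + 17735/37542 = 803897645/1972907184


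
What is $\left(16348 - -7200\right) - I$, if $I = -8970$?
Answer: $32518$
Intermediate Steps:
$\left(16348 - -7200\right) - I = \left(16348 - -7200\right) - -8970 = \left(16348 + 7200\right) + 8970 = 23548 + 8970 = 32518$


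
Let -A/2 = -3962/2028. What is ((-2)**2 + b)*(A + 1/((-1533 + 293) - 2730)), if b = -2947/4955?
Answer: 132690334999/9973374450 ≈ 13.304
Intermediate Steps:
A = 1981/507 (A = -(-7924)/2028 = -2*(-1981/1014) = 1981/507 ≈ 3.9073)
b = -2947/4955 (b = -2947*1/4955 = -2947/4955 ≈ -0.59475)
((-2)**2 + b)*(A + 1/((-1533 + 293) - 2730)) = ((-2)**2 - 2947/4955)*(1981/507 + 1/((-1533 + 293) - 2730)) = (4 - 2947/4955)*(1981/507 + 1/(-1240 - 2730)) = 16873*(1981/507 + 1/(-3970))/4955 = 16873*(1981/507 - 1/3970)/4955 = (16873/4955)*(7864063/2012790) = 132690334999/9973374450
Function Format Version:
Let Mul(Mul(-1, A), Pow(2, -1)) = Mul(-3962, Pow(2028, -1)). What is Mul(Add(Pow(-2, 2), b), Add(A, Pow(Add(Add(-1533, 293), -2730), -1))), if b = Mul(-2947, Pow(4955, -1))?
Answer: Rational(132690334999, 9973374450) ≈ 13.304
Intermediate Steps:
A = Rational(1981, 507) (A = Mul(-2, Mul(-3962, Pow(2028, -1))) = Mul(-2, Mul(-3962, Rational(1, 2028))) = Mul(-2, Rational(-1981, 1014)) = Rational(1981, 507) ≈ 3.9073)
b = Rational(-2947, 4955) (b = Mul(-2947, Rational(1, 4955)) = Rational(-2947, 4955) ≈ -0.59475)
Mul(Add(Pow(-2, 2), b), Add(A, Pow(Add(Add(-1533, 293), -2730), -1))) = Mul(Add(Pow(-2, 2), Rational(-2947, 4955)), Add(Rational(1981, 507), Pow(Add(Add(-1533, 293), -2730), -1))) = Mul(Add(4, Rational(-2947, 4955)), Add(Rational(1981, 507), Pow(Add(-1240, -2730), -1))) = Mul(Rational(16873, 4955), Add(Rational(1981, 507), Pow(-3970, -1))) = Mul(Rational(16873, 4955), Add(Rational(1981, 507), Rational(-1, 3970))) = Mul(Rational(16873, 4955), Rational(7864063, 2012790)) = Rational(132690334999, 9973374450)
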